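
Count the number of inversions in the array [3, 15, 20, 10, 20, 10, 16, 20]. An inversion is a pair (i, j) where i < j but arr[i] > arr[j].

Finding inversions in [3, 15, 20, 10, 20, 10, 16, 20]:

(1, 3): arr[1]=15 > arr[3]=10
(1, 5): arr[1]=15 > arr[5]=10
(2, 3): arr[2]=20 > arr[3]=10
(2, 5): arr[2]=20 > arr[5]=10
(2, 6): arr[2]=20 > arr[6]=16
(4, 5): arr[4]=20 > arr[5]=10
(4, 6): arr[4]=20 > arr[6]=16

Total inversions: 7

The array has 7 inversion(s): (1,3), (1,5), (2,3), (2,5), (2,6), (4,5), (4,6). Each pair (i,j) satisfies i < j and arr[i] > arr[j].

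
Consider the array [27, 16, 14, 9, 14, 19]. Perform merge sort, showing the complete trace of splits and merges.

Merge sort trace:

Split: [27, 16, 14, 9, 14, 19] -> [27, 16, 14] and [9, 14, 19]
  Split: [27, 16, 14] -> [27] and [16, 14]
    Split: [16, 14] -> [16] and [14]
    Merge: [16] + [14] -> [14, 16]
  Merge: [27] + [14, 16] -> [14, 16, 27]
  Split: [9, 14, 19] -> [9] and [14, 19]
    Split: [14, 19] -> [14] and [19]
    Merge: [14] + [19] -> [14, 19]
  Merge: [9] + [14, 19] -> [9, 14, 19]
Merge: [14, 16, 27] + [9, 14, 19] -> [9, 14, 14, 16, 19, 27]

Final sorted array: [9, 14, 14, 16, 19, 27]

The merge sort proceeds by recursively splitting the array and merging sorted halves.
After all merges, the sorted array is [9, 14, 14, 16, 19, 27].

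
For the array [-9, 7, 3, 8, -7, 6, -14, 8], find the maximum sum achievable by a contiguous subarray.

Using Kadane's algorithm on [-9, 7, 3, 8, -7, 6, -14, 8]:

Scanning through the array:
Position 1 (value 7): max_ending_here = 7, max_so_far = 7
Position 2 (value 3): max_ending_here = 10, max_so_far = 10
Position 3 (value 8): max_ending_here = 18, max_so_far = 18
Position 4 (value -7): max_ending_here = 11, max_so_far = 18
Position 5 (value 6): max_ending_here = 17, max_so_far = 18
Position 6 (value -14): max_ending_here = 3, max_so_far = 18
Position 7 (value 8): max_ending_here = 11, max_so_far = 18

Maximum subarray: [7, 3, 8]
Maximum sum: 18

The maximum subarray is [7, 3, 8] with sum 18. This subarray runs from index 1 to index 3.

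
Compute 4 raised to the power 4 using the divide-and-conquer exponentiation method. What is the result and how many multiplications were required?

Computing 4^4 by squaring (build up from 4^1; each line after the first costs one multiplication):

4^1 = 4
4^2 = (4^1)^2 = 4^2 = 16
4^4 = (4^2)^2 = 16^2 = 256

Result: 256
Multiplications needed: 2 (2 lines after 4^1)

4^4 = 256. Using exponentiation by squaring, this requires 2 multiplications. The key idea: if the exponent is even, square the half-power; if odd, multiply by the base once.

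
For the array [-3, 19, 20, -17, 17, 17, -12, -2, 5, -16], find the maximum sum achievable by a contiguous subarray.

Using Kadane's algorithm on [-3, 19, 20, -17, 17, 17, -12, -2, 5, -16]:

Scanning through the array:
Position 1 (value 19): max_ending_here = 19, max_so_far = 19
Position 2 (value 20): max_ending_here = 39, max_so_far = 39
Position 3 (value -17): max_ending_here = 22, max_so_far = 39
Position 4 (value 17): max_ending_here = 39, max_so_far = 39
Position 5 (value 17): max_ending_here = 56, max_so_far = 56
Position 6 (value -12): max_ending_here = 44, max_so_far = 56
Position 7 (value -2): max_ending_here = 42, max_so_far = 56
Position 8 (value 5): max_ending_here = 47, max_so_far = 56
Position 9 (value -16): max_ending_here = 31, max_so_far = 56

Maximum subarray: [19, 20, -17, 17, 17]
Maximum sum: 56

The maximum subarray is [19, 20, -17, 17, 17] with sum 56. This subarray runs from index 1 to index 5.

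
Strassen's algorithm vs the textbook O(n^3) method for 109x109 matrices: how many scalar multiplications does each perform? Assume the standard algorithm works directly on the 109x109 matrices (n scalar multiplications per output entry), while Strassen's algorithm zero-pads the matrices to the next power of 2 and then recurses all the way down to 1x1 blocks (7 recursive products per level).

Matrix multiplication for 109x109 matrices:

Strassen's algorithm requires power-of-2 dimensions. Pad 109x109 to 128x128 (next power of 2).

Standard algorithm: 109^3 = 1295029 multiplications
Strassen's algorithm: 7^(log2(128)) = 7^7 = 823543 multiplications
Savings: 1295029 - 823543 = 471486 multiplications

Standard: 1295029 multiplications (109^3). Strassen: 823543 multiplications (7^7, after padding to 128x128). Strassen reduces 8 recursive multiplications to 7 at each level.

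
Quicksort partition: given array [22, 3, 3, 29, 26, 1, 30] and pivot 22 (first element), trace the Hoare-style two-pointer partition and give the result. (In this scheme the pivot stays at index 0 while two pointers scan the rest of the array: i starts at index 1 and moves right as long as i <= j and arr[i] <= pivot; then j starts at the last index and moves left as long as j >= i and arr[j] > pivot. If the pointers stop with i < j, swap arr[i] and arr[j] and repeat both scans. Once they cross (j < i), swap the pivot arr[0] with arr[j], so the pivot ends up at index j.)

Hoare-style two-pointer partition with pivot = 22:

Initial array: [22, 3, 3, 29, 26, 1, 30]

Pointers start at i = 1, j = 6.
i stops at index 3 (arr[3]=29 > 22), j stops at index 5 (arr[5]=1 <= 22): swap arr[3] and arr[5], array becomes [22, 3, 3, 1, 26, 29, 30]
i ends at 4, j ends at 3: the pointers have crossed (j < i), so scanning stops.

Swap pivot arr[0] with arr[3] to place pivot at position 3: [1, 3, 3, 22, 26, 29, 30]
Pivot position: 3

After partitioning with pivot 22, the array becomes [1, 3, 3, 22, 26, 29, 30]. The pivot is placed at index 3. All elements to the left of the pivot are <= 22, and all elements to the right are > 22.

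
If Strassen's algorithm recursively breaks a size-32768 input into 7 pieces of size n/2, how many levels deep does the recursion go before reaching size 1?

For divide and conquer with division factor 2:

Problem sizes at each level:
Level 0: 32768
Level 1: 16384
Level 2: 8192
Level 3: 4096
Level 4: 2048
Level 5: 1024
Level 6: 512
Level 7: 256
Level 8: 128
Level 9: 64
Level 10: 32
Level 11: 16
Level 12: 8
Level 13: 4
Level 14: 2
Level 15: 1

The root is level 0 and the size-1 base case is level 15 (the tree spans levels 0 through 15, i.e. 16 levels counting the root), so the depth is the number of divisions: log_2(32768) = 15

The recursion tree depth is log_2(32768) = 15. At each level, the problem size is divided by 2, so it takes 15 divisions to reduce to a base case of size 1. The algorithm makes 7 recursive calls at each level.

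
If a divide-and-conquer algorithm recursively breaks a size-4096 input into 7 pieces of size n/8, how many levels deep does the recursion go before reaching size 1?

For divide and conquer with division factor 8:

Problem sizes at each level:
Level 0: 4096
Level 1: 512
Level 2: 64
Level 3: 8
Level 4: 1

The root is level 0 and the size-1 base case is level 4 (the tree spans levels 0 through 4, i.e. 5 levels counting the root), so the depth is the number of divisions: log_8(4096) = 4

The recursion tree depth is log_8(4096) = 4. At each level, the problem size is divided by 8, so it takes 4 divisions to reduce to a base case of size 1. The algorithm makes 7 recursive calls at each level.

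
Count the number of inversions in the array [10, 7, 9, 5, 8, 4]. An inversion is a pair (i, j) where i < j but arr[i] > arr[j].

Finding inversions in [10, 7, 9, 5, 8, 4]:

(0, 1): arr[0]=10 > arr[1]=7
(0, 2): arr[0]=10 > arr[2]=9
(0, 3): arr[0]=10 > arr[3]=5
(0, 4): arr[0]=10 > arr[4]=8
(0, 5): arr[0]=10 > arr[5]=4
(1, 3): arr[1]=7 > arr[3]=5
(1, 5): arr[1]=7 > arr[5]=4
(2, 3): arr[2]=9 > arr[3]=5
(2, 4): arr[2]=9 > arr[4]=8
(2, 5): arr[2]=9 > arr[5]=4
(3, 5): arr[3]=5 > arr[5]=4
(4, 5): arr[4]=8 > arr[5]=4

Total inversions: 12

The array has 12 inversion(s): (0,1), (0,2), (0,3), (0,4), (0,5), (1,3), (1,5), (2,3), (2,4), (2,5), (3,5), (4,5). Each pair (i,j) satisfies i < j and arr[i] > arr[j].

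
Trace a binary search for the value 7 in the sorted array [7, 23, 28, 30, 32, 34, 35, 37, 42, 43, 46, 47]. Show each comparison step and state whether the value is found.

Binary search for 7 in [7, 23, 28, 30, 32, 34, 35, 37, 42, 43, 46, 47]:

lo=0, hi=11, mid=5, arr[mid]=34 -> 34 > 7, search left half
lo=0, hi=4, mid=2, arr[mid]=28 -> 28 > 7, search left half
lo=0, hi=1, mid=0, arr[mid]=7 -> Found target at index 0!

Binary search finds 7 at index 0 after 3 comparisons. The search repeatedly halves the search space by comparing with the middle element.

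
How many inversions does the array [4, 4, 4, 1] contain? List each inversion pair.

Finding inversions in [4, 4, 4, 1]:

(0, 3): arr[0]=4 > arr[3]=1
(1, 3): arr[1]=4 > arr[3]=1
(2, 3): arr[2]=4 > arr[3]=1

Total inversions: 3

The array has 3 inversion(s): (0,3), (1,3), (2,3). Each pair (i,j) satisfies i < j and arr[i] > arr[j].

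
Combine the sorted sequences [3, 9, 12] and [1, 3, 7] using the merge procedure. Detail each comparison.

Merging process:

Compare 3 vs 1: take 1 from right. Merged: [1]
Compare 3 vs 3: take 3 from left. Merged: [1, 3]
Compare 9 vs 3: take 3 from right. Merged: [1, 3, 3]
Compare 9 vs 7: take 7 from right. Merged: [1, 3, 3, 7]
Append remaining from left: [9, 12]. Merged: [1, 3, 3, 7, 9, 12]

Final merged array: [1, 3, 3, 7, 9, 12]
Total comparisons: 4

The merged array is [1, 3, 3, 7, 9, 12], requiring 4 comparisons. The merge step runs in O(n) time where n is the total number of elements.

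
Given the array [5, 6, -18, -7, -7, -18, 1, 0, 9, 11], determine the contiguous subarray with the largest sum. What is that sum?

Using Kadane's algorithm on [5, 6, -18, -7, -7, -18, 1, 0, 9, 11]:

Scanning through the array:
Position 1 (value 6): max_ending_here = 11, max_so_far = 11
Position 2 (value -18): max_ending_here = -7, max_so_far = 11
Position 3 (value -7): max_ending_here = -7, max_so_far = 11
Position 4 (value -7): max_ending_here = -7, max_so_far = 11
Position 5 (value -18): max_ending_here = -18, max_so_far = 11
Position 6 (value 1): max_ending_here = 1, max_so_far = 11
Position 7 (value 0): max_ending_here = 1, max_so_far = 11
Position 8 (value 9): max_ending_here = 10, max_so_far = 11
Position 9 (value 11): max_ending_here = 21, max_so_far = 21

Maximum subarray: [1, 0, 9, 11]
Maximum sum: 21

The maximum subarray is [1, 0, 9, 11] with sum 21. This subarray runs from index 6 to index 9.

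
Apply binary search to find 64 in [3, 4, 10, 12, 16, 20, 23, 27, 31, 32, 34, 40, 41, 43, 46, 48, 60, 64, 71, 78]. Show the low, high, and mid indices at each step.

Binary search for 64 in [3, 4, 10, 12, 16, 20, 23, 27, 31, 32, 34, 40, 41, 43, 46, 48, 60, 64, 71, 78]:

lo=0, hi=19, mid=9, arr[mid]=32 -> 32 < 64, search right half
lo=10, hi=19, mid=14, arr[mid]=46 -> 46 < 64, search right half
lo=15, hi=19, mid=17, arr[mid]=64 -> Found target at index 17!

Binary search finds 64 at index 17 after 3 comparisons. The search repeatedly halves the search space by comparing with the middle element.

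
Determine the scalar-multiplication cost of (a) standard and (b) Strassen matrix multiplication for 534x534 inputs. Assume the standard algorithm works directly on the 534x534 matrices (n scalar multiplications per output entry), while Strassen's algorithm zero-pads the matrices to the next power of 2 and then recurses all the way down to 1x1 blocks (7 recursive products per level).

Matrix multiplication for 534x534 matrices:

Strassen's algorithm requires power-of-2 dimensions. Pad 534x534 to 1024x1024 (next power of 2).

Standard algorithm: 534^3 = 152273304 multiplications
Strassen's algorithm: 7^(log2(1024)) = 7^10 = 282475249 multiplications
Difference: 152273304 - 282475249 = -130201945 (Strassen uses MORE here due to padding overhead — for small or just-over-power-of-2 n, padding can outweigh the per-level savings)

Standard: 152273304 multiplications (534^3). Strassen: 282475249 multiplications (7^10, after padding to 1024x1024). Strassen reduces 8 recursive multiplications to 7 at each level.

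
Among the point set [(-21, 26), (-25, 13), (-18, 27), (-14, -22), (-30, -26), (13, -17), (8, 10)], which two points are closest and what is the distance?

Computing all pairwise distances among 7 points:

d((-21, 26), (-25, 13)) = 13.6015
d((-21, 26), (-18, 27)) = 3.1623 <-- minimum
d((-21, 26), (-14, -22)) = 48.5077
d((-21, 26), (-30, -26)) = 52.7731
d((-21, 26), (13, -17)) = 54.8179
d((-21, 26), (8, 10)) = 33.121
d((-25, 13), (-18, 27)) = 15.6525
d((-25, 13), (-14, -22)) = 36.6879
d((-25, 13), (-30, -26)) = 39.3192
d((-25, 13), (13, -17)) = 48.4149
d((-25, 13), (8, 10)) = 33.1361
d((-18, 27), (-14, -22)) = 49.163
d((-18, 27), (-30, -26)) = 54.3415
d((-18, 27), (13, -17)) = 53.8238
d((-18, 27), (8, 10)) = 31.0644
d((-14, -22), (-30, -26)) = 16.4924
d((-14, -22), (13, -17)) = 27.4591
d((-14, -22), (8, 10)) = 38.833
d((-30, -26), (13, -17)) = 43.9318
d((-30, -26), (8, 10)) = 52.345
d((13, -17), (8, 10)) = 27.4591

Closest pair: (-21, 26) and (-18, 27) with distance 3.1623

The closest pair is (-21, 26) and (-18, 27) with Euclidean distance 3.1623. For 7 points, brute-force pairwise comparison is shown above. For large n, the divide-and-conquer algorithm (sort by x, recurse on halves, check the dividing strip) achieves O(n log n).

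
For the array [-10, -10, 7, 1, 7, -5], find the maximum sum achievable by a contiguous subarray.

Using Kadane's algorithm on [-10, -10, 7, 1, 7, -5]:

Scanning through the array:
Position 1 (value -10): max_ending_here = -10, max_so_far = -10
Position 2 (value 7): max_ending_here = 7, max_so_far = 7
Position 3 (value 1): max_ending_here = 8, max_so_far = 8
Position 4 (value 7): max_ending_here = 15, max_so_far = 15
Position 5 (value -5): max_ending_here = 10, max_so_far = 15

Maximum subarray: [7, 1, 7]
Maximum sum: 15

The maximum subarray is [7, 1, 7] with sum 15. This subarray runs from index 2 to index 4.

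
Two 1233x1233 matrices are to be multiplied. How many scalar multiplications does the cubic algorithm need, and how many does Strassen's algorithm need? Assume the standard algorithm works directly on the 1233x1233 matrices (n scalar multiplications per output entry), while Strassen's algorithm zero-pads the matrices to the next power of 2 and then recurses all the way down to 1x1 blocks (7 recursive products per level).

Matrix multiplication for 1233x1233 matrices:

Strassen's algorithm requires power-of-2 dimensions. Pad 1233x1233 to 2048x2048 (next power of 2).

Standard algorithm: 1233^3 = 1874516337 multiplications
Strassen's algorithm: 7^(log2(2048)) = 7^11 = 1977326743 multiplications
Difference: 1874516337 - 1977326743 = -102810406 (Strassen uses MORE here due to padding overhead — for small or just-over-power-of-2 n, padding can outweigh the per-level savings)

Standard: 1874516337 multiplications (1233^3). Strassen: 1977326743 multiplications (7^11, after padding to 2048x2048). Strassen reduces 8 recursive multiplications to 7 at each level.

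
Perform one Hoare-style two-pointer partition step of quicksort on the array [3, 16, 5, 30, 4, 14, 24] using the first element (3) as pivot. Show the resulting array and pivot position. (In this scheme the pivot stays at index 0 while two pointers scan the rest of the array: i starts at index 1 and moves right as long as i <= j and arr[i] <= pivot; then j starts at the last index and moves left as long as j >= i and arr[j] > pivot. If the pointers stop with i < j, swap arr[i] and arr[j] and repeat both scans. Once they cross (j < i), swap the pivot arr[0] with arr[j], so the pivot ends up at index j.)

Hoare-style two-pointer partition with pivot = 3:

Initial array: [3, 16, 5, 30, 4, 14, 24]

Pointers start at i = 1, j = 6.
i ends at 1, j ends at 0: the pointers have crossed (j < i), so scanning stops.

j = 0, so swapping arr[0] with arr[j] leaves the pivot at position 0: [3, 16, 5, 30, 4, 14, 24]
Pivot position: 0

After partitioning with pivot 3, the array becomes [3, 16, 5, 30, 4, 14, 24]. The pivot is placed at index 0. All elements to the left of the pivot are <= 3, and all elements to the right are > 3.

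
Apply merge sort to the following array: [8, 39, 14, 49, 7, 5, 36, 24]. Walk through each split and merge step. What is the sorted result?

Merge sort trace:

Split: [8, 39, 14, 49, 7, 5, 36, 24] -> [8, 39, 14, 49] and [7, 5, 36, 24]
  Split: [8, 39, 14, 49] -> [8, 39] and [14, 49]
    Split: [8, 39] -> [8] and [39]
    Merge: [8] + [39] -> [8, 39]
    Split: [14, 49] -> [14] and [49]
    Merge: [14] + [49] -> [14, 49]
  Merge: [8, 39] + [14, 49] -> [8, 14, 39, 49]
  Split: [7, 5, 36, 24] -> [7, 5] and [36, 24]
    Split: [7, 5] -> [7] and [5]
    Merge: [7] + [5] -> [5, 7]
    Split: [36, 24] -> [36] and [24]
    Merge: [36] + [24] -> [24, 36]
  Merge: [5, 7] + [24, 36] -> [5, 7, 24, 36]
Merge: [8, 14, 39, 49] + [5, 7, 24, 36] -> [5, 7, 8, 14, 24, 36, 39, 49]

Final sorted array: [5, 7, 8, 14, 24, 36, 39, 49]

The merge sort proceeds by recursively splitting the array and merging sorted halves.
After all merges, the sorted array is [5, 7, 8, 14, 24, 36, 39, 49].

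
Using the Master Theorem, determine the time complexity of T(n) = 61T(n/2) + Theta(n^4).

Master Theorem for T(n) = 61T(n/2) + O(n^4):

a = 61, b = 2, c = 4
log_b(a) = log_2(61) = 5.9307

Case 1: c = 4 < log_2(61) = 5.9307
T(n) = O(n^(log_2 61))

For T(n) = 61T(n/2) + O(n^4): log_2(61) = 5.9307. This is Case 1 of the Master Theorem (c < log_b(a), work dominated by leaves), giving O(n^(log_2 61)).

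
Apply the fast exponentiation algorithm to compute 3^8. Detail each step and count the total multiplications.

Computing 3^8 by squaring (build up from 3^1; each line after the first costs one multiplication):

3^1 = 3
3^2 = (3^1)^2 = 3^2 = 9
3^4 = (3^2)^2 = 9^2 = 81
3^8 = (3^4)^2 = 81^2 = 6561

Result: 6561
Multiplications needed: 3 (3 lines after 3^1)

3^8 = 6561. Using exponentiation by squaring, this requires 3 multiplications. The key idea: if the exponent is even, square the half-power; if odd, multiply by the base once.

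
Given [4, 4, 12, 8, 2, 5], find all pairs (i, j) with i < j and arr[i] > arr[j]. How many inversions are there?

Finding inversions in [4, 4, 12, 8, 2, 5]:

(0, 4): arr[0]=4 > arr[4]=2
(1, 4): arr[1]=4 > arr[4]=2
(2, 3): arr[2]=12 > arr[3]=8
(2, 4): arr[2]=12 > arr[4]=2
(2, 5): arr[2]=12 > arr[5]=5
(3, 4): arr[3]=8 > arr[4]=2
(3, 5): arr[3]=8 > arr[5]=5

Total inversions: 7

The array has 7 inversion(s): (0,4), (1,4), (2,3), (2,4), (2,5), (3,4), (3,5). Each pair (i,j) satisfies i < j and arr[i] > arr[j].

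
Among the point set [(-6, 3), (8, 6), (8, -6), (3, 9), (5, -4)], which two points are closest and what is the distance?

Computing all pairwise distances among 5 points:

d((-6, 3), (8, 6)) = 14.3178
d((-6, 3), (8, -6)) = 16.6433
d((-6, 3), (3, 9)) = 10.8167
d((-6, 3), (5, -4)) = 13.0384
d((8, 6), (8, -6)) = 12.0
d((8, 6), (3, 9)) = 5.831
d((8, 6), (5, -4)) = 10.4403
d((8, -6), (3, 9)) = 15.8114
d((8, -6), (5, -4)) = 3.6056 <-- minimum
d((3, 9), (5, -4)) = 13.1529

Closest pair: (8, -6) and (5, -4) with distance 3.6056

The closest pair is (8, -6) and (5, -4) with Euclidean distance 3.6056. For 5 points, brute-force pairwise comparison is shown above. For large n, the divide-and-conquer algorithm (sort by x, recurse on halves, check the dividing strip) achieves O(n log n).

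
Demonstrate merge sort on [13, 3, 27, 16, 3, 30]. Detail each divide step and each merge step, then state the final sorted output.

Merge sort trace:

Split: [13, 3, 27, 16, 3, 30] -> [13, 3, 27] and [16, 3, 30]
  Split: [13, 3, 27] -> [13] and [3, 27]
    Split: [3, 27] -> [3] and [27]
    Merge: [3] + [27] -> [3, 27]
  Merge: [13] + [3, 27] -> [3, 13, 27]
  Split: [16, 3, 30] -> [16] and [3, 30]
    Split: [3, 30] -> [3] and [30]
    Merge: [3] + [30] -> [3, 30]
  Merge: [16] + [3, 30] -> [3, 16, 30]
Merge: [3, 13, 27] + [3, 16, 30] -> [3, 3, 13, 16, 27, 30]

Final sorted array: [3, 3, 13, 16, 27, 30]

The merge sort proceeds by recursively splitting the array and merging sorted halves.
After all merges, the sorted array is [3, 3, 13, 16, 27, 30].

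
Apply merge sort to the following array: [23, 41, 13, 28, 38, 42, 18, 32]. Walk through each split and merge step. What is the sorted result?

Merge sort trace:

Split: [23, 41, 13, 28, 38, 42, 18, 32] -> [23, 41, 13, 28] and [38, 42, 18, 32]
  Split: [23, 41, 13, 28] -> [23, 41] and [13, 28]
    Split: [23, 41] -> [23] and [41]
    Merge: [23] + [41] -> [23, 41]
    Split: [13, 28] -> [13] and [28]
    Merge: [13] + [28] -> [13, 28]
  Merge: [23, 41] + [13, 28] -> [13, 23, 28, 41]
  Split: [38, 42, 18, 32] -> [38, 42] and [18, 32]
    Split: [38, 42] -> [38] and [42]
    Merge: [38] + [42] -> [38, 42]
    Split: [18, 32] -> [18] and [32]
    Merge: [18] + [32] -> [18, 32]
  Merge: [38, 42] + [18, 32] -> [18, 32, 38, 42]
Merge: [13, 23, 28, 41] + [18, 32, 38, 42] -> [13, 18, 23, 28, 32, 38, 41, 42]

Final sorted array: [13, 18, 23, 28, 32, 38, 41, 42]

The merge sort proceeds by recursively splitting the array and merging sorted halves.
After all merges, the sorted array is [13, 18, 23, 28, 32, 38, 41, 42].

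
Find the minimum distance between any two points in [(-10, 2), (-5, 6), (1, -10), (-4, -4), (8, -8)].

Computing all pairwise distances among 5 points:

d((-10, 2), (-5, 6)) = 6.4031 <-- minimum
d((-10, 2), (1, -10)) = 16.2788
d((-10, 2), (-4, -4)) = 8.4853
d((-10, 2), (8, -8)) = 20.5913
d((-5, 6), (1, -10)) = 17.088
d((-5, 6), (-4, -4)) = 10.0499
d((-5, 6), (8, -8)) = 19.105
d((1, -10), (-4, -4)) = 7.8102
d((1, -10), (8, -8)) = 7.2801
d((-4, -4), (8, -8)) = 12.6491

Closest pair: (-10, 2) and (-5, 6) with distance 6.4031

The closest pair is (-10, 2) and (-5, 6) with Euclidean distance 6.4031. For 5 points, brute-force pairwise comparison is shown above. For large n, the divide-and-conquer algorithm (sort by x, recurse on halves, check the dividing strip) achieves O(n log n).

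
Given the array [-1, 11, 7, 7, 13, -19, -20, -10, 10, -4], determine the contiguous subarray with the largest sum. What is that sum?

Using Kadane's algorithm on [-1, 11, 7, 7, 13, -19, -20, -10, 10, -4]:

Scanning through the array:
Position 1 (value 11): max_ending_here = 11, max_so_far = 11
Position 2 (value 7): max_ending_here = 18, max_so_far = 18
Position 3 (value 7): max_ending_here = 25, max_so_far = 25
Position 4 (value 13): max_ending_here = 38, max_so_far = 38
Position 5 (value -19): max_ending_here = 19, max_so_far = 38
Position 6 (value -20): max_ending_here = -1, max_so_far = 38
Position 7 (value -10): max_ending_here = -10, max_so_far = 38
Position 8 (value 10): max_ending_here = 10, max_so_far = 38
Position 9 (value -4): max_ending_here = 6, max_so_far = 38

Maximum subarray: [11, 7, 7, 13]
Maximum sum: 38

The maximum subarray is [11, 7, 7, 13] with sum 38. This subarray runs from index 1 to index 4.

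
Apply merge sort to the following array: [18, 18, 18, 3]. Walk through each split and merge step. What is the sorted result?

Merge sort trace:

Split: [18, 18, 18, 3] -> [18, 18] and [18, 3]
  Split: [18, 18] -> [18] and [18]
  Merge: [18] + [18] -> [18, 18]
  Split: [18, 3] -> [18] and [3]
  Merge: [18] + [3] -> [3, 18]
Merge: [18, 18] + [3, 18] -> [3, 18, 18, 18]

Final sorted array: [3, 18, 18, 18]

The merge sort proceeds by recursively splitting the array and merging sorted halves.
After all merges, the sorted array is [3, 18, 18, 18].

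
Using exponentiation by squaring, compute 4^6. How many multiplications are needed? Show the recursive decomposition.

Computing 4^6 by squaring (build up from 4^1; each line after the first costs one multiplication):

4^1 = 4
4^2 = (4^1)^2 = 4^2 = 16
4^3 = 4 * 4^2 = 4 * 16 = 64
4^6 = (4^3)^2 = 64^2 = 4096

Result: 4096
Multiplications needed: 3 (3 lines after 4^1)

4^6 = 4096. Using exponentiation by squaring, this requires 3 multiplications. The key idea: if the exponent is even, square the half-power; if odd, multiply by the base once.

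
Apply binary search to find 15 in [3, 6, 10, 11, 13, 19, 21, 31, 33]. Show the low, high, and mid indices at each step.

Binary search for 15 in [3, 6, 10, 11, 13, 19, 21, 31, 33]:

lo=0, hi=8, mid=4, arr[mid]=13 -> 13 < 15, search right half
lo=5, hi=8, mid=6, arr[mid]=21 -> 21 > 15, search left half
lo=5, hi=5, mid=5, arr[mid]=19 -> 19 > 15, search left half
lo=5 > hi=4, target 15 not found

Binary search determines that 15 is not in the array after 3 comparisons. The search space was exhausted without finding the target.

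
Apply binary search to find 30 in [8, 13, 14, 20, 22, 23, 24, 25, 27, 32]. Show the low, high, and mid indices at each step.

Binary search for 30 in [8, 13, 14, 20, 22, 23, 24, 25, 27, 32]:

lo=0, hi=9, mid=4, arr[mid]=22 -> 22 < 30, search right half
lo=5, hi=9, mid=7, arr[mid]=25 -> 25 < 30, search right half
lo=8, hi=9, mid=8, arr[mid]=27 -> 27 < 30, search right half
lo=9, hi=9, mid=9, arr[mid]=32 -> 32 > 30, search left half
lo=9 > hi=8, target 30 not found

Binary search determines that 30 is not in the array after 4 comparisons. The search space was exhausted without finding the target.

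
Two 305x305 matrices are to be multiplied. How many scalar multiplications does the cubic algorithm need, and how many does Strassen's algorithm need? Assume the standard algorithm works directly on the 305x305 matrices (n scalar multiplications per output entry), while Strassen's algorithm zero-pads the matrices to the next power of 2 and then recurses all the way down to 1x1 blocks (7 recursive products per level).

Matrix multiplication for 305x305 matrices:

Strassen's algorithm requires power-of-2 dimensions. Pad 305x305 to 512x512 (next power of 2).

Standard algorithm: 305^3 = 28372625 multiplications
Strassen's algorithm: 7^(log2(512)) = 7^9 = 40353607 multiplications
Difference: 28372625 - 40353607 = -11980982 (Strassen uses MORE here due to padding overhead — for small or just-over-power-of-2 n, padding can outweigh the per-level savings)

Standard: 28372625 multiplications (305^3). Strassen: 40353607 multiplications (7^9, after padding to 512x512). Strassen reduces 8 recursive multiplications to 7 at each level.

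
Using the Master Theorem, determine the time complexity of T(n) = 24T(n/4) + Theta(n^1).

Master Theorem for T(n) = 24T(n/4) + O(n^1):

a = 24, b = 4, c = 1
log_b(a) = log_4(24) = 2.2925

Case 1: c = 1 < log_4(24) = 2.2925
T(n) = O(n^(log_4 24))

For T(n) = 24T(n/4) + O(n^1): log_4(24) = 2.2925. This is Case 1 of the Master Theorem (c < log_b(a), work dominated by leaves), giving O(n^(log_4 24)).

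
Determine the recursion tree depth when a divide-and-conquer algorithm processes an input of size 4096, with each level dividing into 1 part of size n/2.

For divide and conquer with division factor 2:

Problem sizes at each level:
Level 0: 4096
Level 1: 2048
Level 2: 1024
Level 3: 512
Level 4: 256
Level 5: 128
Level 6: 64
Level 7: 32
Level 8: 16
Level 9: 8
Level 10: 4
Level 11: 2
Level 12: 1

The root is level 0 and the size-1 base case is level 12 (the tree spans levels 0 through 12, i.e. 13 levels counting the root), so the depth is the number of divisions: log_2(4096) = 12

The recursion tree depth is log_2(4096) = 12. At each level, the problem size is divided by 2, so it takes 12 divisions to reduce to a base case of size 1. The algorithm makes 1 recursive call at each level.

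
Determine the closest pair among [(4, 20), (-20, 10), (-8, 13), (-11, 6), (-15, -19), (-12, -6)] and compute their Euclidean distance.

Computing all pairwise distances among 6 points:

d((4, 20), (-20, 10)) = 26.0
d((4, 20), (-8, 13)) = 13.8924
d((4, 20), (-11, 6)) = 20.5183
d((4, 20), (-15, -19)) = 43.382
d((4, 20), (-12, -6)) = 30.5287
d((-20, 10), (-8, 13)) = 12.3693
d((-20, 10), (-11, 6)) = 9.8489
d((-20, 10), (-15, -19)) = 29.4279
d((-20, 10), (-12, -6)) = 17.8885
d((-8, 13), (-11, 6)) = 7.6158 <-- minimum
d((-8, 13), (-15, -19)) = 32.7567
d((-8, 13), (-12, -6)) = 19.4165
d((-11, 6), (-15, -19)) = 25.318
d((-11, 6), (-12, -6)) = 12.0416
d((-15, -19), (-12, -6)) = 13.3417

Closest pair: (-8, 13) and (-11, 6) with distance 7.6158

The closest pair is (-8, 13) and (-11, 6) with Euclidean distance 7.6158. For 6 points, brute-force pairwise comparison is shown above. For large n, the divide-and-conquer algorithm (sort by x, recurse on halves, check the dividing strip) achieves O(n log n).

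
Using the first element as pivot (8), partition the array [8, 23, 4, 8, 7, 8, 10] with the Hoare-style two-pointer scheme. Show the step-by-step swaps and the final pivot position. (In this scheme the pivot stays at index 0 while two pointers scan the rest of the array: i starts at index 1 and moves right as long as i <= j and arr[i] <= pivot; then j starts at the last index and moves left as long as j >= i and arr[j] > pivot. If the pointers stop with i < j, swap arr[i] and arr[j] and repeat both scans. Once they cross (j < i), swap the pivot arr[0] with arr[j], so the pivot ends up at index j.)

Hoare-style two-pointer partition with pivot = 8:

Initial array: [8, 23, 4, 8, 7, 8, 10]

Pointers start at i = 1, j = 6.
i stops at index 1 (arr[1]=23 > 8), j stops at index 5 (arr[5]=8 <= 8): swap arr[1] and arr[5], array becomes [8, 8, 4, 8, 7, 23, 10]
i ends at 5, j ends at 4: the pointers have crossed (j < i), so scanning stops.

Swap pivot arr[0] with arr[4] to place pivot at position 4: [7, 8, 4, 8, 8, 23, 10]
Pivot position: 4

After partitioning with pivot 8, the array becomes [7, 8, 4, 8, 8, 23, 10]. The pivot is placed at index 4. All elements to the left of the pivot are <= 8, and all elements to the right are > 8.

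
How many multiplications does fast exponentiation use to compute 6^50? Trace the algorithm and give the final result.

Computing 6^50 by squaring (build up from 6^1; each line after the first costs one multiplication):

6^1 = 6
6^2 = (6^1)^2 = 6^2 = 36
6^3 = 6 * 6^2 = 6 * 36 = 216
6^6 = (6^3)^2 = 216^2 = 46656
6^12 = (6^6)^2 = 46656^2 = 2176782336
6^24 = (6^12)^2 = 2176782336^2 = 4738381338321616896
6^25 = 6 * 6^24 = 6 * 4738381338321616896 = 28430288029929701376
6^50 = (6^25)^2 = 28430288029929701376^2 = 808281277464764060643139600456536293376

Result: 808281277464764060643139600456536293376
Multiplications needed: 7 (7 lines after 6^1)

6^50 = 808281277464764060643139600456536293376. Using exponentiation by squaring, this requires 7 multiplications. The key idea: if the exponent is even, square the half-power; if odd, multiply by the base once.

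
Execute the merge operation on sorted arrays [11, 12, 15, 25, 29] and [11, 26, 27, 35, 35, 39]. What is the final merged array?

Merging process:

Compare 11 vs 11: take 11 from left. Merged: [11]
Compare 12 vs 11: take 11 from right. Merged: [11, 11]
Compare 12 vs 26: take 12 from left. Merged: [11, 11, 12]
Compare 15 vs 26: take 15 from left. Merged: [11, 11, 12, 15]
Compare 25 vs 26: take 25 from left. Merged: [11, 11, 12, 15, 25]
Compare 29 vs 26: take 26 from right. Merged: [11, 11, 12, 15, 25, 26]
Compare 29 vs 27: take 27 from right. Merged: [11, 11, 12, 15, 25, 26, 27]
Compare 29 vs 35: take 29 from left. Merged: [11, 11, 12, 15, 25, 26, 27, 29]
Append remaining from right: [35, 35, 39]. Merged: [11, 11, 12, 15, 25, 26, 27, 29, 35, 35, 39]

Final merged array: [11, 11, 12, 15, 25, 26, 27, 29, 35, 35, 39]
Total comparisons: 8

The merged array is [11, 11, 12, 15, 25, 26, 27, 29, 35, 35, 39], requiring 8 comparisons. The merge step runs in O(n) time where n is the total number of elements.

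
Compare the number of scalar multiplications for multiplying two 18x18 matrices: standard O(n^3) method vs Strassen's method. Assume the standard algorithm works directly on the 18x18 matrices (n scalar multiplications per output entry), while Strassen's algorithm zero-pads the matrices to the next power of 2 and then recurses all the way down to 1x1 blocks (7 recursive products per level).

Matrix multiplication for 18x18 matrices:

Strassen's algorithm requires power-of-2 dimensions. Pad 18x18 to 32x32 (next power of 2).

Standard algorithm: 18^3 = 5832 multiplications
Strassen's algorithm: 7^(log2(32)) = 7^5 = 16807 multiplications
Difference: 5832 - 16807 = -10975 (Strassen uses MORE here due to padding overhead — for small or just-over-power-of-2 n, padding can outweigh the per-level savings)

Standard: 5832 multiplications (18^3). Strassen: 16807 multiplications (7^5, after padding to 32x32). Strassen reduces 8 recursive multiplications to 7 at each level.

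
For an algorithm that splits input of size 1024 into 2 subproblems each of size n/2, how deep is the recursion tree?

For divide and conquer with division factor 2:

Problem sizes at each level:
Level 0: 1024
Level 1: 512
Level 2: 256
Level 3: 128
Level 4: 64
Level 5: 32
Level 6: 16
Level 7: 8
Level 8: 4
Level 9: 2
Level 10: 1

The root is level 0 and the size-1 base case is level 10 (the tree spans levels 0 through 10, i.e. 11 levels counting the root), so the depth is the number of divisions: log_2(1024) = 10

The recursion tree depth is log_2(1024) = 10. At each level, the problem size is divided by 2, so it takes 10 divisions to reduce to a base case of size 1. The algorithm makes 2 recursive calls at each level.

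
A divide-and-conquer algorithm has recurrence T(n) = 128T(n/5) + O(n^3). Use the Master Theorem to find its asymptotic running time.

Master Theorem for T(n) = 128T(n/5) + O(n^3):

a = 128, b = 5, c = 3
log_b(a) = log_5(128) = 3.0147

Case 1: c = 3 < log_5(128) = 3.0147
T(n) = O(n^(log_5 128))

For T(n) = 128T(n/5) + O(n^3): log_5(128) = 3.0147. This is Case 1 of the Master Theorem (c < log_b(a), work dominated by leaves), giving O(n^(log_5 128)).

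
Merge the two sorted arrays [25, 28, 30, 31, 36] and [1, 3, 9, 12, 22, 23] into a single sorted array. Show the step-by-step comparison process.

Merging process:

Compare 25 vs 1: take 1 from right. Merged: [1]
Compare 25 vs 3: take 3 from right. Merged: [1, 3]
Compare 25 vs 9: take 9 from right. Merged: [1, 3, 9]
Compare 25 vs 12: take 12 from right. Merged: [1, 3, 9, 12]
Compare 25 vs 22: take 22 from right. Merged: [1, 3, 9, 12, 22]
Compare 25 vs 23: take 23 from right. Merged: [1, 3, 9, 12, 22, 23]
Append remaining from left: [25, 28, 30, 31, 36]. Merged: [1, 3, 9, 12, 22, 23, 25, 28, 30, 31, 36]

Final merged array: [1, 3, 9, 12, 22, 23, 25, 28, 30, 31, 36]
Total comparisons: 6

The merged array is [1, 3, 9, 12, 22, 23, 25, 28, 30, 31, 36], requiring 6 comparisons. The merge step runs in O(n) time where n is the total number of elements.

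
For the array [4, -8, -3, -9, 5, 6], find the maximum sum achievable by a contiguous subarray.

Using Kadane's algorithm on [4, -8, -3, -9, 5, 6]:

Scanning through the array:
Position 1 (value -8): max_ending_here = -4, max_so_far = 4
Position 2 (value -3): max_ending_here = -3, max_so_far = 4
Position 3 (value -9): max_ending_here = -9, max_so_far = 4
Position 4 (value 5): max_ending_here = 5, max_so_far = 5
Position 5 (value 6): max_ending_here = 11, max_so_far = 11

Maximum subarray: [5, 6]
Maximum sum: 11

The maximum subarray is [5, 6] with sum 11. This subarray runs from index 4 to index 5.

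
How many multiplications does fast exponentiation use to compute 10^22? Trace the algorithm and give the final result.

Computing 10^22 by squaring (build up from 10^1; each line after the first costs one multiplication):

10^1 = 10
10^2 = (10^1)^2 = 10^2 = 100
10^4 = (10^2)^2 = 100^2 = 10000
10^5 = 10 * 10^4 = 10 * 10000 = 100000
10^10 = (10^5)^2 = 100000^2 = 10000000000
10^11 = 10 * 10^10 = 10 * 10000000000 = 100000000000
10^22 = (10^11)^2 = 100000000000^2 = 10000000000000000000000

Result: 10000000000000000000000
Multiplications needed: 6 (6 lines after 10^1)

10^22 = 10000000000000000000000. Using exponentiation by squaring, this requires 6 multiplications. The key idea: if the exponent is even, square the half-power; if odd, multiply by the base once.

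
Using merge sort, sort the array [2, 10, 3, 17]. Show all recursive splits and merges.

Merge sort trace:

Split: [2, 10, 3, 17] -> [2, 10] and [3, 17]
  Split: [2, 10] -> [2] and [10]
  Merge: [2] + [10] -> [2, 10]
  Split: [3, 17] -> [3] and [17]
  Merge: [3] + [17] -> [3, 17]
Merge: [2, 10] + [3, 17] -> [2, 3, 10, 17]

Final sorted array: [2, 3, 10, 17]

The merge sort proceeds by recursively splitting the array and merging sorted halves.
After all merges, the sorted array is [2, 3, 10, 17].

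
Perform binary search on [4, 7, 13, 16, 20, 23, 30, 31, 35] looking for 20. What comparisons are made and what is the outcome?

Binary search for 20 in [4, 7, 13, 16, 20, 23, 30, 31, 35]:

lo=0, hi=8, mid=4, arr[mid]=20 -> Found target at index 4!

Binary search finds 20 at index 4 after 1 comparisons. The search repeatedly halves the search space by comparing with the middle element.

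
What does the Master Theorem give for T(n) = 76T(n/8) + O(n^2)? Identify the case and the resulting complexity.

Master Theorem for T(n) = 76T(n/8) + O(n^2):

a = 76, b = 8, c = 2
log_b(a) = log_8(76) = 2.0826

Case 1: c = 2 < log_8(76) = 2.0826
T(n) = O(n^(log_8 76))

For T(n) = 76T(n/8) + O(n^2): log_8(76) = 2.0826. This is Case 1 of the Master Theorem (c < log_b(a), work dominated by leaves), giving O(n^(log_8 76)).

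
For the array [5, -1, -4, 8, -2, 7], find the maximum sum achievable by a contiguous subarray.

Using Kadane's algorithm on [5, -1, -4, 8, -2, 7]:

Scanning through the array:
Position 1 (value -1): max_ending_here = 4, max_so_far = 5
Position 2 (value -4): max_ending_here = 0, max_so_far = 5
Position 3 (value 8): max_ending_here = 8, max_so_far = 8
Position 4 (value -2): max_ending_here = 6, max_so_far = 8
Position 5 (value 7): max_ending_here = 13, max_so_far = 13

Maximum subarray: [5, -1, -4, 8, -2, 7]
Maximum sum: 13

The maximum subarray is [5, -1, -4, 8, -2, 7] with sum 13. This subarray runs from index 0 to index 5.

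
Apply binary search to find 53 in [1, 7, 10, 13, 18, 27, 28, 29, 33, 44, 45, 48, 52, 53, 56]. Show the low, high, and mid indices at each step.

Binary search for 53 in [1, 7, 10, 13, 18, 27, 28, 29, 33, 44, 45, 48, 52, 53, 56]:

lo=0, hi=14, mid=7, arr[mid]=29 -> 29 < 53, search right half
lo=8, hi=14, mid=11, arr[mid]=48 -> 48 < 53, search right half
lo=12, hi=14, mid=13, arr[mid]=53 -> Found target at index 13!

Binary search finds 53 at index 13 after 3 comparisons. The search repeatedly halves the search space by comparing with the middle element.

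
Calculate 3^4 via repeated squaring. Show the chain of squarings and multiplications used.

Computing 3^4 by squaring (build up from 3^1; each line after the first costs one multiplication):

3^1 = 3
3^2 = (3^1)^2 = 3^2 = 9
3^4 = (3^2)^2 = 9^2 = 81

Result: 81
Multiplications needed: 2 (2 lines after 3^1)

3^4 = 81. Using exponentiation by squaring, this requires 2 multiplications. The key idea: if the exponent is even, square the half-power; if odd, multiply by the base once.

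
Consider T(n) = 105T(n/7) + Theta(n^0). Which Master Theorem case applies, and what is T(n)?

Master Theorem for T(n) = 105T(n/7) + O(n^0):

a = 105, b = 7, c = 0
log_b(a) = log_7(105) = 2.3917

Case 1: c = 0 < log_7(105) = 2.3917
T(n) = O(n^(log_7 105))

For T(n) = 105T(n/7) + O(n^0): log_7(105) = 2.3917. This is Case 1 of the Master Theorem (c < log_b(a), work dominated by leaves), giving O(n^(log_7 105)).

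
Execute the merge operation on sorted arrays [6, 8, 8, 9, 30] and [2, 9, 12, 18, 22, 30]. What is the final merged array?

Merging process:

Compare 6 vs 2: take 2 from right. Merged: [2]
Compare 6 vs 9: take 6 from left. Merged: [2, 6]
Compare 8 vs 9: take 8 from left. Merged: [2, 6, 8]
Compare 8 vs 9: take 8 from left. Merged: [2, 6, 8, 8]
Compare 9 vs 9: take 9 from left. Merged: [2, 6, 8, 8, 9]
Compare 30 vs 9: take 9 from right. Merged: [2, 6, 8, 8, 9, 9]
Compare 30 vs 12: take 12 from right. Merged: [2, 6, 8, 8, 9, 9, 12]
Compare 30 vs 18: take 18 from right. Merged: [2, 6, 8, 8, 9, 9, 12, 18]
Compare 30 vs 22: take 22 from right. Merged: [2, 6, 8, 8, 9, 9, 12, 18, 22]
Compare 30 vs 30: take 30 from left. Merged: [2, 6, 8, 8, 9, 9, 12, 18, 22, 30]
Append remaining from right: [30]. Merged: [2, 6, 8, 8, 9, 9, 12, 18, 22, 30, 30]

Final merged array: [2, 6, 8, 8, 9, 9, 12, 18, 22, 30, 30]
Total comparisons: 10

The merged array is [2, 6, 8, 8, 9, 9, 12, 18, 22, 30, 30], requiring 10 comparisons. The merge step runs in O(n) time where n is the total number of elements.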